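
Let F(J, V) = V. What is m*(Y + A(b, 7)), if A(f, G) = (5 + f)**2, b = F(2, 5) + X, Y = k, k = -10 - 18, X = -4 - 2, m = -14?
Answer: 168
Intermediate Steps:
X = -6
k = -28
Y = -28
b = -1 (b = 5 - 6 = -1)
m*(Y + A(b, 7)) = -14*(-28 + (5 - 1)**2) = -14*(-28 + 4**2) = -14*(-28 + 16) = -14*(-12) = 168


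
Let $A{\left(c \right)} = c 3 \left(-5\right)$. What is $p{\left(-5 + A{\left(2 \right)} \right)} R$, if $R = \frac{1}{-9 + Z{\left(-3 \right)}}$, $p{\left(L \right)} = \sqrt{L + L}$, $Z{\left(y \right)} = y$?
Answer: $- \frac{i \sqrt{70}}{12} \approx - 0.69722 i$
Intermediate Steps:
$A{\left(c \right)} = - 15 c$ ($A{\left(c \right)} = 3 c \left(-5\right) = - 15 c$)
$p{\left(L \right)} = \sqrt{2} \sqrt{L}$ ($p{\left(L \right)} = \sqrt{2 L} = \sqrt{2} \sqrt{L}$)
$R = - \frac{1}{12}$ ($R = \frac{1}{-9 - 3} = \frac{1}{-12} = - \frac{1}{12} \approx -0.083333$)
$p{\left(-5 + A{\left(2 \right)} \right)} R = \sqrt{2} \sqrt{-5 - 30} \left(- \frac{1}{12}\right) = \sqrt{2} \sqrt{-35} \left(- \frac{1}{12}\right) = \sqrt{2} i \sqrt{35} \left(- \frac{1}{12}\right) = i \sqrt{70} \left(- \frac{1}{12}\right) = - \frac{i \sqrt{70}}{12}$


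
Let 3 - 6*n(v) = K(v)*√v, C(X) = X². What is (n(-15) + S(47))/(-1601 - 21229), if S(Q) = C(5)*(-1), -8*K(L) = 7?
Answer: 49/45660 - 7*I*√15/1095840 ≈ 0.0010731 - 2.474e-5*I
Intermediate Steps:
K(L) = -7/8 (K(L) = -⅛*7 = -7/8)
S(Q) = -25 (S(Q) = 5²*(-1) = 25*(-1) = -25)
n(v) = ½ + 7*√v/48 (n(v) = ½ - (-7)*√v/48 = ½ + 7*√v/48)
(n(-15) + S(47))/(-1601 - 21229) = ((½ + 7*√(-15)/48) - 25)/(-1601 - 21229) = ((½ + 7*(I*√15)/48) - 25)/(-22830) = ((½ + 7*I*√15/48) - 25)*(-1/22830) = (-49/2 + 7*I*√15/48)*(-1/22830) = 49/45660 - 7*I*√15/1095840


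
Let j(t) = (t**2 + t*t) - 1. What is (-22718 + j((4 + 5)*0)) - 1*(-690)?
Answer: -22029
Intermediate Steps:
j(t) = -1 + 2*t**2 (j(t) = (t**2 + t**2) - 1 = 2*t**2 - 1 = -1 + 2*t**2)
(-22718 + j((4 + 5)*0)) - 1*(-690) = (-22718 + (-1 + 2*((4 + 5)*0)**2)) - 1*(-690) = (-22718 + (-1 + 2*(9*0)**2)) + 690 = (-22718 + (-1 + 2*0**2)) + 690 = (-22718 + (-1 + 2*0)) + 690 = (-22718 + (-1 + 0)) + 690 = (-22718 - 1) + 690 = -22719 + 690 = -22029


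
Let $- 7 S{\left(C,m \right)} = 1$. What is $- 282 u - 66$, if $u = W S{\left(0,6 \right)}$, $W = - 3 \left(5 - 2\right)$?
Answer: $- \frac{3000}{7} \approx -428.57$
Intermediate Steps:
$S{\left(C,m \right)} = - \frac{1}{7}$ ($S{\left(C,m \right)} = \left(- \frac{1}{7}\right) 1 = - \frac{1}{7}$)
$W = -9$ ($W = \left(-3\right) 3 = -9$)
$u = \frac{9}{7}$ ($u = \left(-9\right) \left(- \frac{1}{7}\right) = \frac{9}{7} \approx 1.2857$)
$- 282 u - 66 = \left(-282\right) \frac{9}{7} - 66 = - \frac{2538}{7} - 66 = - \frac{3000}{7}$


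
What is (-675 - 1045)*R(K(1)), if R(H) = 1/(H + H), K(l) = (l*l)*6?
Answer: -430/3 ≈ -143.33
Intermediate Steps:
K(l) = 6*l² (K(l) = l²*6 = 6*l²)
R(H) = 1/(2*H)
(-675 - 1045)*R(K(1)) = (-675 - 1045)*(1/(2*((6*1²)))) = -860/(6*1) = -860/6 = -1720*1/12 = -430/3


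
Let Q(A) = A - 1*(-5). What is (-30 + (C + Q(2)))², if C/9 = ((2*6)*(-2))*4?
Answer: 786769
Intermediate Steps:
Q(A) = 5 + A (Q(A) = A + 5 = 5 + A)
C = -864 (C = 9*(((2*6)*(-2))*4) = 9*((12*(-2))*4) = 9*(-24*4) = 9*(-96) = -864)
(-30 + (C + Q(2)))² = (-30 + (-864 + (5 + 2)))² = (-30 + (-864 + 7))² = (-30 - 857)² = (-887)² = 786769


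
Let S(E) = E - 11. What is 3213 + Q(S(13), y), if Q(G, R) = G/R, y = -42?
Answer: 67472/21 ≈ 3213.0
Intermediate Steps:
S(E) = -11 + E
3213 + Q(S(13), y) = 3213 + (-11 + 13)/(-42) = 3213 + 2*(-1/42) = 3213 - 1/21 = 67472/21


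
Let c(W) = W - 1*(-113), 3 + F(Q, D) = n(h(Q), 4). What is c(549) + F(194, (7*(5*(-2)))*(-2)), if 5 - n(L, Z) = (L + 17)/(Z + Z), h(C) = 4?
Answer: 5291/8 ≈ 661.38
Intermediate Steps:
n(L, Z) = 5 - (17 + L)/(2*Z) (n(L, Z) = 5 - (L + 17)/(Z + Z) = 5 - (17 + L)/(2*Z))
F(Q, D) = -5/8 (F(Q, D) = -3 + (½)*(-17 - 1*4 + 10*4)/4 = -3 + (½)*(¼)*(-17 - 4 + 40) = -3 + (½)*(¼)*19 = -3 + 19/8 = -5/8)
c(W) = 113 + W (c(W) = W + 113 = 113 + W)
c(549) + F(194, (7*(5*(-2)))*(-2)) = (113 + 549) - 5/8 = 662 - 5/8 = 5291/8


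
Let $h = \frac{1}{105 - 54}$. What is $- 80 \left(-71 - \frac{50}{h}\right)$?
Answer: $209680$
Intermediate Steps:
$h = \frac{1}{51} \approx 0.019608$
$- 80 \left(-71 - \frac{50}{h}\right) = - 80 \left(-71 - 50 \frac{1}{\frac{1}{51}}\right) = - 80 \left(-71 - 2550\right) = \left(-80\right) \left(-2621\right) = 209680$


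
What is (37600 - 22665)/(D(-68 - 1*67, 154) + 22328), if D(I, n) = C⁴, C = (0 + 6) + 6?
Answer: 14935/43064 ≈ 0.34681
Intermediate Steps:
C = 12 (C = 6 + 6 = 12)
D(I, n) = 20736 (D(I, n) = 12⁴ = 20736)
(37600 - 22665)/(D(-68 - 1*67, 154) + 22328) = (37600 - 22665)/(20736 + 22328) = 14935/43064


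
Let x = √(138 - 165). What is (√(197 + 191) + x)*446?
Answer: 892*√97 + 1338*I*√3 ≈ 8785.2 + 2317.5*I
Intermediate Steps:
x = 3*I*√3 (x = √(-27) = 3*I*√3 ≈ 5.1962*I)
(√(197 + 191) + x)*446 = (√(197 + 191) + 3*I*√3)*446 = (√388 + 3*I*√3)*446 = (2*√97 + 3*I*√3)*446 = 892*√97 + 1338*I*√3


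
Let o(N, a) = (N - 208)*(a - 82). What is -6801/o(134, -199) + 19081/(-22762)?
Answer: -137893669/118328257 ≈ -1.1653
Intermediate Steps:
o(N, a) = (-208 + N)*(-82 + a)
-6801/o(134, -199) + 19081/(-22762) = -6801/(17056 - 208*(-199) - 82*134 + 134*(-199)) + 19081/(-22762) = -6801/(17056 + 41392 - 10988 - 26666) + 19081*(-1/22762) = -6801/20794 - 19081/22762 = -137893669/118328257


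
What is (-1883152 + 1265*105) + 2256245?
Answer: 505918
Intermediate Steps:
(-1883152 + 1265*105) + 2256245 = (-1883152 + 132825) + 2256245 = -1750327 + 2256245 = 505918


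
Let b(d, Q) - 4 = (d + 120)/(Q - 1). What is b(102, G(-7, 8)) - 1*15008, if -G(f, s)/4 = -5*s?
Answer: -795138/53 ≈ -15003.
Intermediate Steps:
G(f, s) = 20*s (G(f, s) = -(-20)*s = 20*s)
b(d, Q) = 4 + (120 + d)/(-1 + Q) (b(d, Q) = 4 + (d + 120)/(Q - 1) = 4 + (120 + d)/(-1 + Q))
b(102, G(-7, 8)) - 1*15008 = (116 + 102 + 4*(20*8))/(-1 + 20*8) - 1*15008 = (116 + 102 + 4*160)/(-1 + 160) - 15008 = (116 + 102 + 640)/159 - 15008 = (1/159)*858 - 15008 = 286/53 - 15008 = -795138/53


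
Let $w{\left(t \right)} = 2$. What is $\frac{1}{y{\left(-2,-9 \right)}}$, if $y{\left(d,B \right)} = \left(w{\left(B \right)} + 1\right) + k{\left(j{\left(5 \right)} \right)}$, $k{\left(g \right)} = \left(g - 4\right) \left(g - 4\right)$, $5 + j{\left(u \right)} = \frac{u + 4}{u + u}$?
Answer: $\frac{100}{6861} \approx 0.014575$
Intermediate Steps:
$j{\left(u \right)} = -5 + \frac{4 + u}{2 u}$ ($j{\left(u \right)} = -5 + \frac{u + 4}{u + u} = -5 + \frac{4 + u}{2 u}$)
$k{\left(g \right)} = \left(-4 + g\right)^{2}$ ($k{\left(g \right)} = \left(-4 + g\right) \left(-4 + g\right) = \left(-4 + g\right)^{2}$)
$y{\left(d,B \right)} = \frac{6861}{100}$ ($y{\left(d,B \right)} = \left(2 + 1\right) + \left(-4 - \left(\frac{9}{2} - \frac{2}{5}\right)\right)^{2} = 3 + \left(-4 + \left(- \frac{9}{2} + 2 \cdot \frac{1}{5}\right)\right)^{2} = 3 + \left(-4 + \left(- \frac{9}{2} + \frac{2}{5}\right)\right)^{2} = 3 + \left(-4 - \frac{41}{10}\right)^{2} = 3 + \left(- \frac{81}{10}\right)^{2} = 3 + \frac{6561}{100} = \frac{6861}{100}$)
$\frac{1}{y{\left(-2,-9 \right)}} = \frac{1}{\frac{6861}{100}} = \frac{100}{6861}$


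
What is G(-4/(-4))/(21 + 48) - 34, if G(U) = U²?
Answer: -2345/69 ≈ -33.985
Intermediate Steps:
G(-4/(-4))/(21 + 48) - 34 = (-4/(-4))²/(21 + 48) - 34 = (-4*(-¼))²/69 - 34 = 1²*(1/69) - 34 = 1*(1/69) - 34 = 1/69 - 34 = -2345/69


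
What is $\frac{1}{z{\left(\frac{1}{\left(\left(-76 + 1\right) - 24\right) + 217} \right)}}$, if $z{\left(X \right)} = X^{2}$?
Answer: $13924$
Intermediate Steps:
$\frac{1}{z{\left(\frac{1}{\left(\left(-76 + 1\right) - 24\right) + 217} \right)}} = \frac{1}{\left(\frac{1}{\left(\left(-76 + 1\right) - 24\right) + 217}\right)^{2}} = \frac{1}{\left(\frac{1}{\left(-75 - 24\right) + 217}\right)^{2}} = \frac{1}{\left(\frac{1}{-99 + 217}\right)^{2}} = \frac{1}{\left(\frac{1}{118}\right)^{2}} = \frac{1}{\frac{1}{13924}} = 13924$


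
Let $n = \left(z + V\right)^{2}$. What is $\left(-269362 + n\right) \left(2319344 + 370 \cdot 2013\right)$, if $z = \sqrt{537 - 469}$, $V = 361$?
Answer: $-425834673842 + 4424638376 \sqrt{17} \approx -4.0759 \cdot 10^{11}$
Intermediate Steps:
$z = 2 \sqrt{17}$ ($z = \sqrt{68} = 2 \sqrt{17} \approx 8.2462$)
$n = \left(361 + 2 \sqrt{17}\right)^{2}$ ($n = \left(2 \sqrt{17} + 361\right)^{2} = \left(361 + 2 \sqrt{17}\right)^{2} \approx 1.3634 \cdot 10^{5}$)
$\left(-269362 + n\right) \left(2319344 + 370 \cdot 2013\right) = \left(-269362 + \left(130389 + 1444 \sqrt{17}\right)\right) \left(2319344 + 370 \cdot 2013\right) = \left(-138973 + 1444 \sqrt{17}\right) \left(2319344 + 744810\right) = \left(-138973 + 1444 \sqrt{17}\right) 3064154 = -425834673842 + 4424638376 \sqrt{17}$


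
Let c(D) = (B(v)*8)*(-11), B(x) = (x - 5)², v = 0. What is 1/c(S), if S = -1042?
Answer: -1/2200 ≈ -0.00045455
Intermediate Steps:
B(x) = (-5 + x)²
c(D) = -2200 (c(D) = ((-5 + 0)²*8)*(-11) = ((-5)²*8)*(-11) = (25*8)*(-11) = 200*(-11) = -2200)
1/c(S) = 1/(-2200) = -1/2200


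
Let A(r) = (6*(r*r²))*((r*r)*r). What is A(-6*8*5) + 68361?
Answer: 1146617856068361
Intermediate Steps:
A(r) = 6*r⁶ (A(r) = (6*r³)*(r²*r) = (6*r³)*r³ = 6*r⁶)
A(-6*8*5) + 68361 = 6*(-6*8*5)⁶ + 68361 = 6*(-48*5)⁶ + 68361 = 6*(-240)⁶ + 68361 = 6*191102976000000 + 68361 = 1146617856000000 + 68361 = 1146617856068361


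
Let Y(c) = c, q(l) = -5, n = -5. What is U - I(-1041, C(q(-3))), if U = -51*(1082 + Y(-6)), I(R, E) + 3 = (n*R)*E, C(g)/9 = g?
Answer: 179352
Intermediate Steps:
C(g) = 9*g
I(R, E) = -3 - 5*E*R (I(R, E) = -3 + (-5*R)*E = -3 - 5*E*R)
U = -54876 (U = -51*(1082 - 6) = -51*1076 = -54876)
U - I(-1041, C(q(-3))) = -54876 - (-3 - 5*9*(-5)*(-1041)) = -54876 - (-3 - 5*(-45)*(-1041)) = -54876 - (-3 - 234225) = -54876 - 1*(-234228) = -54876 + 234228 = 179352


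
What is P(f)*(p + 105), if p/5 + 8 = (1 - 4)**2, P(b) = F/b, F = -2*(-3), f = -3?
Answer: -220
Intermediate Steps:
F = 6
P(b) = 6/b
p = 5 (p = -40 + 5*(1 - 4)**2 = -40 + 5*(-3)**2 = -40 + 5*9 = -40 + 45 = 5)
P(f)*(p + 105) = (6/(-3))*(5 + 105) = (6*(-1/3))*110 = -2*110 = -220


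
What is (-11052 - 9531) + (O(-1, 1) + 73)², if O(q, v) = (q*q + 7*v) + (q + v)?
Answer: -14022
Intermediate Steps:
O(q, v) = q + q² + 8*v (O(q, v) = (q² + 7*v) + (q + v) = q + q² + 8*v)
(-11052 - 9531) + (O(-1, 1) + 73)² = (-11052 - 9531) + ((-1 + (-1)² + 8*1) + 73)² = -20583 + ((-1 + 1 + 8) + 73)² = -20583 + (8 + 73)² = -20583 + 81² = -20583 + 6561 = -14022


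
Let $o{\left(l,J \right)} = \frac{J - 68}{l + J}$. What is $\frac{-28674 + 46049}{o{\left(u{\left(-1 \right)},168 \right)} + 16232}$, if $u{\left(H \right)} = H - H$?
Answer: $\frac{729750}{681769} \approx 1.0704$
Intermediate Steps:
$u{\left(H \right)} = 0$
$o{\left(l,J \right)} = \frac{-68 + J}{J + l}$
$\frac{-28674 + 46049}{o{\left(u{\left(-1 \right)},168 \right)} + 16232} = \frac{-28674 + 46049}{\frac{-68 + 168}{168 + 0} + 16232} = \frac{17375}{\frac{1}{168} \cdot 100 + 16232} = \frac{17375}{\frac{25}{42} + 16232} = \frac{17375}{\frac{681769}{42}} = 17375 \cdot \frac{42}{681769} = \frac{729750}{681769}$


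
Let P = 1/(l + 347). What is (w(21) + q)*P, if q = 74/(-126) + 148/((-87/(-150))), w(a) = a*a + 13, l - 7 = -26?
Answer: 1294585/599256 ≈ 2.1603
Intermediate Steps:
l = -19 (l = 7 - 26 = -19)
w(a) = 13 + a² (w(a) = a² + 13 = 13 + a²)
q = 465127/1827 (q = 74*(-1/126) + 148/((-87*(-1/150))) = -37/63 + 148/(29/50) = -37/63 + 148*(50/29) = -37/63 + 7400/29 = 465127/1827 ≈ 254.59)
P = 1/328 (P = 1/(-19 + 347) = 1/328 ≈ 0.0030488)
(w(21) + q)*P = ((13 + 21²) + 465127/1827)*(1/328) = ((13 + 441) + 465127/1827)*(1/328) = (454 + 465127/1827)*(1/328) = (1294585/1827)*(1/328) = 1294585/599256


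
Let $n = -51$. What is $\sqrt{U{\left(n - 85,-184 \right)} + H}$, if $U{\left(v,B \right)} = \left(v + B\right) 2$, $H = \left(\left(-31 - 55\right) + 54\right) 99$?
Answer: $4 i \sqrt{238} \approx 61.709 i$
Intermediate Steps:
$H = -3168$ ($H = \left(-86 + 54\right) 99 = \left(-32\right) 99 = -3168$)
$U{\left(v,B \right)} = 2 B + 2 v$ ($U{\left(v,B \right)} = \left(B + v\right) 2 = 2 B + 2 v$)
$\sqrt{U{\left(n - 85,-184 \right)} + H} = \sqrt{\left(2 \left(-184\right) + 2 \left(-51 - 85\right)\right) - 3168} = \sqrt{\left(-368 + 2 \left(-51 - 85\right)\right) - 3168} = \sqrt{\left(-368 + 2 \left(-136\right)\right) - 3168} = \sqrt{\left(-368 - 272\right) - 3168} = \sqrt{-640 - 3168} = \sqrt{-3808} = 4 i \sqrt{238}$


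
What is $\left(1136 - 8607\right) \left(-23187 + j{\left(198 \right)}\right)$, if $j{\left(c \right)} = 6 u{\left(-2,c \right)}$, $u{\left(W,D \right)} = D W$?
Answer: $190981173$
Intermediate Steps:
$j{\left(c \right)} = - 12 c$ ($j{\left(c \right)} = 6 c \left(-2\right) = 6 \left(- 2 c\right) = - 12 c$)
$\left(1136 - 8607\right) \left(-23187 + j{\left(198 \right)}\right) = \left(1136 - 8607\right) \left(-23187 - 2376\right) = - 7471 \left(-23187 - 2376\right) = \left(-7471\right) \left(-25563\right) = 190981173$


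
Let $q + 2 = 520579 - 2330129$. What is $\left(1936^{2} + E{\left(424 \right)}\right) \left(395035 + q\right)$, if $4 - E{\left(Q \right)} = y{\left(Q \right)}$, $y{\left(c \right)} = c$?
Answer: $-5301151412492$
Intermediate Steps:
$q = -1809552$ ($q = -2 + \left(520579 - 2330129\right) = -2 - 1809550 = -1809552$)
$E{\left(Q \right)} = 4 - Q$
$\left(1936^{2} + E{\left(424 \right)}\right) \left(395035 + q\right) = \left(1936^{2} + \left(4 - 424\right)\right) \left(395035 - 1809552\right) = \left(3748096 + \left(4 - 424\right)\right) \left(-1414517\right) = \left(3748096 - 420\right) \left(-1414517\right) = 3747676 \left(-1414517\right) = -5301151412492$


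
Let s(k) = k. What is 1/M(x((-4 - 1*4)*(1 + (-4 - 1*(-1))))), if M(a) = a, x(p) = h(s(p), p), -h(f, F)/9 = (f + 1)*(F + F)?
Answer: -1/4896 ≈ -0.00020425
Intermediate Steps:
h(f, F) = -18*F*(1 + f) (h(f, F) = -9*(f + 1)*(F + F) = -9*(1 + f)*2*F = -18*F*(1 + f))
x(p) = -18*p*(1 + p)
1/M(x((-4 - 1*4)*(1 + (-4 - 1*(-1))))) = 1/(-18*(-4 - 1*4)*(1 + (-4 - 1*(-1)))*(1 + (-4 - 1*4)*(1 + (-4 - 1*(-1))))) = 1/(-18*(-4 - 4)*(1 + (-4 + 1))*(1 + (-4 - 4)*(1 + (-4 + 1)))) = 1/(-18*(-8*(1 - 3))*(1 - 8*(1 - 3))) = 1/(-18*(-8*(-2))*(1 - 8*(-2))) = 1/(-18*16*(1 + 16)) = 1/(-18*16*17) = 1/(-4896) = -1/4896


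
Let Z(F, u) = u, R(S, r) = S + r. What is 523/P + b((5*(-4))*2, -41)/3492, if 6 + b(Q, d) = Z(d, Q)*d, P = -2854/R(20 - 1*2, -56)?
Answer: 18515861/2491542 ≈ 7.4315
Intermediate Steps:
P = 1427/19 (P = -2854/((20 - 1*2) - 56) = -2854/((20 - 2) - 56) = -2854/(18 - 56) = -2854/(-38) = -2854*(-1/38) = 1427/19 ≈ 75.105)
b(Q, d) = -6 + Q*d
523/P + b((5*(-4))*2, -41)/3492 = 523/(1427/19) + (-6 + ((5*(-4))*2)*(-41))/3492 = 523*(19/1427) + (-6 - 20*2*(-41))*(1/3492) = 9937/1427 + (-6 - 40*(-41))*(1/3492) = 9937/1427 + (-6 + 1640)*(1/3492) = 9937/1427 + 1634*(1/3492) = 9937/1427 + 817/1746 = 18515861/2491542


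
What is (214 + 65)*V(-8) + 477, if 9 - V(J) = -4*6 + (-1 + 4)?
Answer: 8847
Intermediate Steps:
V(J) = 30 (V(J) = 9 - (-4*6 + (-1 + 4)) = 9 - (-24 + 3) = 9 - 1*(-21) = 9 + 21 = 30)
(214 + 65)*V(-8) + 477 = (214 + 65)*30 + 477 = 279*30 + 477 = 8370 + 477 = 8847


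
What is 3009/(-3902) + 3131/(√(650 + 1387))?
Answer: -3009/3902 + 3131*√2037/2037 ≈ 68.601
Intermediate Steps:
3009/(-3902) + 3131/(√(650 + 1387)) = 3009*(-1/3902) + 3131/(√2037) = -3009/3902 + 3131*(√2037/2037) = -3009/3902 + 3131*√2037/2037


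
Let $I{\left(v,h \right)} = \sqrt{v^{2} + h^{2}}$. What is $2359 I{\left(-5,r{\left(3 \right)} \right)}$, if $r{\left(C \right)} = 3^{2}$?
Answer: $2359 \sqrt{106} \approx 24287.0$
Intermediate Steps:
$r{\left(C \right)} = 9$
$I{\left(v,h \right)} = \sqrt{h^{2} + v^{2}}$
$2359 I{\left(-5,r{\left(3 \right)} \right)} = 2359 \sqrt{9^{2} + \left(-5\right)^{2}} = 2359 \sqrt{81 + 25} = 2359 \sqrt{106}$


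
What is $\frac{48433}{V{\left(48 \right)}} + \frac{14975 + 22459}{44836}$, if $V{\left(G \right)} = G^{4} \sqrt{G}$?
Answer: $\frac{18717}{22418} + \frac{48433 \sqrt{3}}{63700992} \approx 0.83623$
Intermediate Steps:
$V{\left(G \right)} = G^{\frac{9}{2}}$
$\frac{48433}{V{\left(48 \right)}} + \frac{14975 + 22459}{44836} = \frac{48433}{48^{\frac{9}{2}}} + \frac{14975 + 22459}{44836} = \frac{48433}{21233664 \sqrt{3}} + 37434 \cdot \frac{1}{44836} = 48433 \frac{\sqrt{3}}{63700992} + \frac{18717}{22418} = \frac{48433 \sqrt{3}}{63700992} + \frac{18717}{22418} = \frac{18717}{22418} + \frac{48433 \sqrt{3}}{63700992}$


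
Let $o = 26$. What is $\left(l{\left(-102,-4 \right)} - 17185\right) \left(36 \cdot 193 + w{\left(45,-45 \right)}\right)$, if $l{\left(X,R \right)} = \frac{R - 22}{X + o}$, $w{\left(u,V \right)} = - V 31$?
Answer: $- \frac{5448120831}{38} \approx -1.4337 \cdot 10^{8}$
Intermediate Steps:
$w{\left(u,V \right)} = - 31 V$
$l{\left(X,R \right)} = \frac{-22 + R}{26 + X}$ ($l{\left(X,R \right)} = \frac{R - 22}{X + 26} = \frac{-22 + R}{26 + X}$)
$\left(l{\left(-102,-4 \right)} - 17185\right) \left(36 \cdot 193 + w{\left(45,-45 \right)}\right) = \left(\frac{-22 - 4}{26 - 102} - 17185\right) \left(36 \cdot 193 - -1395\right) = \left(\frac{1}{-76} \left(-26\right) - 17185\right) \left(6948 + 1395\right) = \left(\left(- \frac{1}{76}\right) \left(-26\right) - 17185\right) 8343 = \left(\frac{13}{38} - 17185\right) 8343 = \left(- \frac{653017}{38}\right) 8343 = - \frac{5448120831}{38}$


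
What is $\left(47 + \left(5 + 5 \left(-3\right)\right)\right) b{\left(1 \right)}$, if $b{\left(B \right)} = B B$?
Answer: $37$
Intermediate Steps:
$b{\left(B \right)} = B^{2}$
$\left(47 + \left(5 + 5 \left(-3\right)\right)\right) b{\left(1 \right)} = \left(47 + \left(5 + 5 \left(-3\right)\right)\right) 1^{2} = \left(47 + \left(5 - 15\right)\right) 1 = \left(47 - 10\right) 1 = 37 \cdot 1 = 37$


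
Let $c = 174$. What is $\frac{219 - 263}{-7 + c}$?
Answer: $- \frac{44}{167} \approx -0.26347$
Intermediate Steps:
$\frac{219 - 263}{-7 + c} = \frac{219 - 263}{-7 + 174} = - \frac{44}{167}$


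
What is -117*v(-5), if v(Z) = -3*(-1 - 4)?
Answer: -1755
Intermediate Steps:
v(Z) = 15 (v(Z) = -3*(-5) = 15)
-117*v(-5) = -117*15 = -1755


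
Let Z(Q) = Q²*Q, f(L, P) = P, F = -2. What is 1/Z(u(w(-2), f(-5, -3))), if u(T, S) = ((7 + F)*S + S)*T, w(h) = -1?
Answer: 1/5832 ≈ 0.00017147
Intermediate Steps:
u(T, S) = 6*S*T (u(T, S) = ((7 - 2)*S + S)*T = (5*S + S)*T = (6*S)*T = 6*S*T)
Z(Q) = Q³
1/Z(u(w(-2), f(-5, -3))) = 1/((6*(-3)*(-1))³) = 1/(18³) = 1/5832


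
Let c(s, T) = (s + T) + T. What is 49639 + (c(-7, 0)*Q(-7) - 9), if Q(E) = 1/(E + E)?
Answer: 99261/2 ≈ 49631.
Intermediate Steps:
c(s, T) = s + 2*T (c(s, T) = (T + s) + T = s + 2*T)
Q(E) = 1/(2*E)
49639 + (c(-7, 0)*Q(-7) - 9) = 49639 + ((-7 + 2*0)*((½)/(-7)) - 9) = 49639 + ((-7 + 0)*((½)*(-⅐)) - 9) = 49639 + (-7*(-1/14) - 9) = 49639 + (½ - 9) = 49639 - 17/2 = 99261/2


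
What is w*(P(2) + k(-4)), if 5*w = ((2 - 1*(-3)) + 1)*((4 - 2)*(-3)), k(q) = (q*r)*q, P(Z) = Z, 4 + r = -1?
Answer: 2808/5 ≈ 561.60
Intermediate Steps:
r = -5 (r = -4 - 1 = -5)
k(q) = -5*q² (k(q) = (q*(-5))*q = (-5*q)*q = -5*q²)
w = -36/5 (w = (((2 - 1*(-3)) + 1)*((4 - 2)*(-3)))/5 = (((2 + 3) + 1)*(2*(-3)))/5 = ((5 + 1)*(-6))/5 = (6*(-6))/5 = (⅕)*(-36) = -36/5 ≈ -7.2000)
w*(P(2) + k(-4)) = -36*(2 - 5*(-4)²)/5 = -36*(2 - 5*16)/5 = -36*(2 - 80)/5 = -36/5*(-78) = 2808/5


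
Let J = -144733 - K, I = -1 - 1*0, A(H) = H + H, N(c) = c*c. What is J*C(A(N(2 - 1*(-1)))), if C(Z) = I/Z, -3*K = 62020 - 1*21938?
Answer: 394117/54 ≈ 7298.5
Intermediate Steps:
N(c) = c**2
K = -40082/3 (K = -(62020 - 1*21938)/3 = -(62020 - 21938)/3 = -1/3*40082 = -40082/3 ≈ -13361.)
A(H) = 2*H
I = -1 (I = -1 + 0 = -1)
J = -394117/3 (J = -144733 - 1*(-40082/3) = -144733 + 40082/3 = -394117/3 ≈ -1.3137e+5)
C(Z) = -1/Z
J*C(A(N(2 - 1*(-1)))) = -(-394117)/(3*(2*(2 - 1*(-1))**2)) = -(-394117)/(3*(2*(2 + 1)**2)) = -(-394117)/(3*(2*3**2)) = -(-394117)/(3*(2*9)) = -(-394117)/(3*18) = -394117/3*(-1/18) = 394117/54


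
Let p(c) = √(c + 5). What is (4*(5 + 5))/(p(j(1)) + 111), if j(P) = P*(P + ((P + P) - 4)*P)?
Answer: 40/113 ≈ 0.35398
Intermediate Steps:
j(P) = P*(P + P*(-4 + 2*P)) (j(P) = P*(P + (2*P - 4)*P) = P*(P + (-4 + 2*P)*P) = P*(P + P*(-4 + 2*P)))
p(c) = √(5 + c)
(4*(5 + 5))/(p(j(1)) + 111) = (4*(5 + 5))/(√(5 + 1²*(-3 + 2*1)) + 111) = (4*10)/(√(5 + 1*(-3 + 2)) + 111) = 40/(√(5 + 1*(-1)) + 111) = 40/(√(5 - 1) + 111) = 40/(√4 + 111) = 40/(2 + 111) = 40/113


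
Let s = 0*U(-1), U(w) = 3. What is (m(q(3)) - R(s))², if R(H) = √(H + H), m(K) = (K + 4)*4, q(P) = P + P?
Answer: 1600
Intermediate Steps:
s = 0 (s = 0*3 = 0)
q(P) = 2*P
m(K) = 16 + 4*K (m(K) = (4 + K)*4 = 16 + 4*K)
R(H) = √2*√H (R(H) = √(2*H) = √2*√H)
(m(q(3)) - R(s))² = ((16 + 4*(2*3)) - √2*√0)² = ((16 + 4*6) - √2*0)² = ((16 + 24) - 1*0)² = (40 + 0)² = 40² = 1600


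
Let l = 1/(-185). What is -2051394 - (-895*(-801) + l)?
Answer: -512133464/185 ≈ -2.7683e+6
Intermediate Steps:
l = -1/185 ≈ -0.0054054
-2051394 - (-895*(-801) + l) = -2051394 - (-895*(-801) - 1/185) = -2051394 - (716895 - 1/185) = -2051394 - 1*132625574/185 = -2051394 - 132625574/185 = -512133464/185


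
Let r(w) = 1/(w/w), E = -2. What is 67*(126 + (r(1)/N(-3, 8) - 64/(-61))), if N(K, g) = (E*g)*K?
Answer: 24928087/2928 ≈ 8513.7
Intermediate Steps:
N(K, g) = -2*K*g (N(K, g) = (-2*g)*K = -2*K*g)
r(w) = 1 (r(w) = 1/1 = 1)
67*(126 + (r(1)/N(-3, 8) - 64/(-61))) = 67*(126 + (1/(-2*(-3)*8) - 64/(-61))) = 67*(126 + (1/48 - 64*(-1/61))) = 67*(126 + (1*(1/48) + 64/61)) = 67*(126 + (1/48 + 64/61)) = 67*(126 + 3133/2928) = 67*(372061/2928) = 24928087/2928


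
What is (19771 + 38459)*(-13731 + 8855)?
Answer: -283929480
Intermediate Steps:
(19771 + 38459)*(-13731 + 8855) = 58230*(-4876) = -283929480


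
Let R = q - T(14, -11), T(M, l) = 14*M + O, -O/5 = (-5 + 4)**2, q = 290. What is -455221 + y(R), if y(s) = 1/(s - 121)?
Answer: -10014863/22 ≈ -4.5522e+5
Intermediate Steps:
O = -5 (O = -5*(-5 + 4)**2 = -5*(-1)**2 = -5*1 = -5)
T(M, l) = -5 + 14*M (T(M, l) = 14*M - 5 = -5 + 14*M)
R = 99 (R = 290 - (-5 + 14*14) = 290 - (-5 + 196) = 290 - 1*191 = 290 - 191 = 99)
y(s) = 1/(-121 + s)
-455221 + y(R) = -455221 + 1/(-121 + 99) = -455221 + 1/(-22) = -455221 - 1/22 = -10014863/22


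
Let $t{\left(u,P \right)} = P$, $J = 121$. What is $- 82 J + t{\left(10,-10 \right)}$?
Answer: $-9932$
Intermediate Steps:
$- 82 J + t{\left(10,-10 \right)} = \left(-82\right) 121 - 10 = -9922 - 10 = -9932$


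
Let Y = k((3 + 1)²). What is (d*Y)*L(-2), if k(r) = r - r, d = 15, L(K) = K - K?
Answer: 0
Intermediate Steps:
L(K) = 0
k(r) = 0
Y = 0
(d*Y)*L(-2) = (15*0)*0 = 0*0 = 0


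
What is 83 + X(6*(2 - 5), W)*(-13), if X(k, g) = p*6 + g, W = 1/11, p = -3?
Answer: 3474/11 ≈ 315.82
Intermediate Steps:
W = 1/11 ≈ 0.090909
X(k, g) = -18 + g (X(k, g) = -3*6 + g = -18 + g)
83 + X(6*(2 - 5), W)*(-13) = 83 + (-18 + 1/11)*(-13) = 83 - 197/11*(-13) = 83 + 2561/11 = 3474/11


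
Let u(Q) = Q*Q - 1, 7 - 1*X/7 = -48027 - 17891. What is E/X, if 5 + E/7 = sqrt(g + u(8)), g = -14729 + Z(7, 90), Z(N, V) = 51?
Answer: -1/13185 + I*sqrt(14615)/65925 ≈ -7.5844e-5 + 0.0018338*I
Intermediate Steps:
X = 461475 (X = 49 - 7*(-48027 - 17891) = 49 - 7*(-65918) = 49 + 461426 = 461475)
u(Q) = -1 + Q**2 (u(Q) = Q**2 - 1 = -1 + Q**2)
g = -14678 (g = -14729 + 51 = -14678)
E = -35 + 7*I*sqrt(14615) (E = -35 + 7*sqrt(-14678 + (-1 + 8**2)) = -35 + 7*sqrt(-14678 + (-1 + 64)) = -35 + 7*sqrt(-14678 + 63) = -35 + 7*sqrt(-14615) = -35 + 7*(I*sqrt(14615)) = -35 + 7*I*sqrt(14615) ≈ -35.0 + 846.25*I)
E/X = (-35 + 7*I*sqrt(14615))/461475 = (-35 + 7*I*sqrt(14615))*(1/461475) = -1/13185 + I*sqrt(14615)/65925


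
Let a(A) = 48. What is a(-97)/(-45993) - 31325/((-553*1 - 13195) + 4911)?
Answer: 480102183/135480047 ≈ 3.5437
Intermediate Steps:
a(-97)/(-45993) - 31325/((-553*1 - 13195) + 4911) = 48/(-45993) - 31325/((-553*1 - 13195) + 4911) = 48*(-1/45993) - 31325/((-553 - 13195) + 4911) = -16/15331 - 31325/(-13748 + 4911) = -16/15331 - 31325/(-8837) = -16/15331 - 31325*(-1/8837) = -16/15331 + 31325/8837 = 480102183/135480047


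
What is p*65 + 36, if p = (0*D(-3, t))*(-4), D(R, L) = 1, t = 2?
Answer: 36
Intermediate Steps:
p = 0 (p = (0*1)*(-4) = 0*(-4) = 0)
p*65 + 36 = 0*65 + 36 = 0 + 36 = 36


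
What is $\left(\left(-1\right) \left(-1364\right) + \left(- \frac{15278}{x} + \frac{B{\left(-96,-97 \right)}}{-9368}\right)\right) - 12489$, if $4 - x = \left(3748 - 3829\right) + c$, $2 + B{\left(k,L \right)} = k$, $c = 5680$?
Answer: $- \frac{291480816193}{26206980} \approx -11122.0$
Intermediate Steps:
$B{\left(k,L \right)} = -2 + k$
$x = -5595$ ($x = 4 - \left(\left(3748 - 3829\right) + 5680\right) = 4 - \left(-81 + 5680\right) = 4 - 5599 = -5595$)
$\left(\left(-1\right) \left(-1364\right) + \left(- \frac{15278}{x} + \frac{B{\left(-96,-97 \right)}}{-9368}\right)\right) - 12489 = \left(\left(-1\right) \left(-1364\right) + \left(- \frac{15278}{-5595} + \frac{-2 - 96}{-9368}\right)\right) - 12489 = \left(1364 - - \frac{71836307}{26206980}\right) - 12489 = \left(1364 + \left(\frac{15278}{5595} + \frac{49}{4684}\right)\right) - 12489 = \left(1364 + \frac{71836307}{26206980}\right) - 12489 = \frac{35818157027}{26206980} - 12489 = - \frac{291480816193}{26206980}$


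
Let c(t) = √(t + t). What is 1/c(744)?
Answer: √93/372 ≈ 0.025924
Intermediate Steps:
c(t) = √2*√t (c(t) = √(2*t) = √2*√t)
1/c(744) = 1/(√2*√744) = 1/(√2*(2*√186)) = 1/(4*√93) = √93/372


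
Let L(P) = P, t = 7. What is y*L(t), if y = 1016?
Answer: 7112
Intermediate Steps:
y*L(t) = 1016*7 = 7112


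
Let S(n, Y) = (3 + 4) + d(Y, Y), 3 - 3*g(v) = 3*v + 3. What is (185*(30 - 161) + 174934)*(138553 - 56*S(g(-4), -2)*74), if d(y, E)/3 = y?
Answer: 20255301891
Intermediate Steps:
d(y, E) = 3*y
g(v) = -v (g(v) = 1 - (3*v + 3)/3 = 1 - (3 + 3*v)/3 = 1 + (-1 - v) = -v)
S(n, Y) = 7 + 3*Y (S(n, Y) = (3 + 4) + 3*Y = 7 + 3*Y)
(185*(30 - 161) + 174934)*(138553 - 56*S(g(-4), -2)*74) = (185*(30 - 161) + 174934)*(138553 - 56*(7 + 3*(-2))*74) = (185*(-131) + 174934)*(138553 - 56*(7 - 6)*74) = (-24235 + 174934)*(138553 - 56*1*74) = 150699*(138553 - 56*74) = 150699*(138553 - 4144) = 150699*134409 = 20255301891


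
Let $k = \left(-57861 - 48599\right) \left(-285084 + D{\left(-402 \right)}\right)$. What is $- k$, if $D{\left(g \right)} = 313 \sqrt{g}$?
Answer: $-30350042640 + 33321980 i \sqrt{402} \approx -3.035 \cdot 10^{10} + 6.681 \cdot 10^{8} i$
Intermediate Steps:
$k = 30350042640 - 33321980 i \sqrt{402}$ ($k = \left(-57861 - 48599\right) \left(-285084 + 313 \sqrt{-402}\right) = - 106460 \left(-285084 + 313 i \sqrt{402}\right) = 30350042640 - 33321980 i \sqrt{402} \approx 3.035 \cdot 10^{10} - 6.681 \cdot 10^{8} i$)
$- k = - (30350042640 - 33321980 i \sqrt{402}) = -30350042640 + 33321980 i \sqrt{402}$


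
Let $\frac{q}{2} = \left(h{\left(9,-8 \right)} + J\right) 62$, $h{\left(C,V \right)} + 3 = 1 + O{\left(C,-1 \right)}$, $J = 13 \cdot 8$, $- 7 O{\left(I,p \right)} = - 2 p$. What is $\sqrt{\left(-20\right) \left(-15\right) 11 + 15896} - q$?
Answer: $- \frac{88288}{7} + 2 \sqrt{4799} \approx -12474.0$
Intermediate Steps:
$O{\left(I,p \right)} = \frac{2 p}{7}$ ($O{\left(I,p \right)} = - \frac{\left(-2\right) p}{7} = \frac{2 p}{7}$)
$J = 104$
$h{\left(C,V \right)} = - \frac{16}{7}$ ($h{\left(C,V \right)} = -3 + \left(1 + \frac{2}{7} \left(-1\right)\right) = -3 + \left(1 - \frac{2}{7}\right) = -3 + \frac{5}{7} = - \frac{16}{7}$)
$q = \frac{88288}{7}$ ($q = 2 \left(- \frac{16}{7} + 104\right) 62 = 2 \cdot \frac{712}{7} \cdot 62 = 2 \cdot \frac{44144}{7} = \frac{88288}{7} \approx 12613.0$)
$\sqrt{\left(-20\right) \left(-15\right) 11 + 15896} - q = \sqrt{\left(-20\right) \left(-15\right) 11 + 15896} - \frac{88288}{7} = \sqrt{300 \cdot 11 + 15896} - \frac{88288}{7} = \sqrt{3300 + 15896} - \frac{88288}{7} = \sqrt{19196} - \frac{88288}{7} = 2 \sqrt{4799} - \frac{88288}{7} = - \frac{88288}{7} + 2 \sqrt{4799}$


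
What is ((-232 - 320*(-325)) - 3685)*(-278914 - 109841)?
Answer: -38907766665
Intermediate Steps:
((-232 - 320*(-325)) - 3685)*(-278914 - 109841) = ((-232 + 104000) - 3685)*(-388755) = (103768 - 3685)*(-388755) = 100083*(-388755) = -38907766665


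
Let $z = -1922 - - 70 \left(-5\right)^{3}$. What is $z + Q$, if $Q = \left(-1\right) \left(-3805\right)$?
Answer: $-6867$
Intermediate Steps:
$z = -10672$ ($z = -1922 - \left(-70\right) \left(-125\right) = -1922 - 8750 = -10672$)
$Q = 3805$
$z + Q = -10672 + 3805 = -6867$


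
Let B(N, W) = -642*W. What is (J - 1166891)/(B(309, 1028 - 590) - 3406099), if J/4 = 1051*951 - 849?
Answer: -2827717/3687295 ≈ -0.76688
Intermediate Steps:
J = 3994608 (J = 4*(1051*951 - 849) = 4*(999501 - 849) = 4*998652 = 3994608)
(J - 1166891)/(B(309, 1028 - 590) - 3406099) = (3994608 - 1166891)/(-642*(1028 - 590) - 3406099) = 2827717/(-642*438 - 3406099) = 2827717/(-281196 - 3406099) = 2827717/(-3687295) = 2827717*(-1/3687295) = -2827717/3687295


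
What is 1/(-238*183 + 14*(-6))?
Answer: -1/43638 ≈ -2.2916e-5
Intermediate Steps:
1/(-238*183 + 14*(-6)) = 1/(-43554 - 84) = 1/(-43638) = -1/43638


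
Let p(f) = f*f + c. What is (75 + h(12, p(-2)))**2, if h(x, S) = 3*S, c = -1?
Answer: 7056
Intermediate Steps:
p(f) = -1 + f**2 (p(f) = f*f - 1 = f**2 - 1 = -1 + f**2)
(75 + h(12, p(-2)))**2 = (75 + 3*(-1 + (-2)**2))**2 = (75 + 3*(-1 + 4))**2 = (75 + 3*3)**2 = (75 + 9)**2 = 84**2 = 7056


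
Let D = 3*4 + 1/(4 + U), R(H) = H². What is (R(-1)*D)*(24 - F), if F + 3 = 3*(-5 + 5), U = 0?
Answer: 1323/4 ≈ 330.75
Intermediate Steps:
F = -3 (F = -3 + 3*(-5 + 5) = -3 + 3*0 = -3 + 0 = -3)
D = 49/4 (D = 3*4 + 1/(4 + 0) = 12 + 1/4 = 12 + ¼ = 49/4 ≈ 12.250)
(R(-1)*D)*(24 - F) = ((-1)²*(49/4))*(24 - 1*(-3)) = (1*(49/4))*(24 + 3) = (49/4)*27 = 1323/4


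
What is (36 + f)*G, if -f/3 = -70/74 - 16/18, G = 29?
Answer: 133603/111 ≈ 1203.6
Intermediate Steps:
f = 611/111 (f = -3*(-70/74 - 16/18) = -3*(-70*1/74 - 16*1/18) = -3*(-35/37 - 8/9) = -3*(-611/333) = 611/111 ≈ 5.5045)
(36 + f)*G = (36 + 611/111)*29 = (4607/111)*29 = 133603/111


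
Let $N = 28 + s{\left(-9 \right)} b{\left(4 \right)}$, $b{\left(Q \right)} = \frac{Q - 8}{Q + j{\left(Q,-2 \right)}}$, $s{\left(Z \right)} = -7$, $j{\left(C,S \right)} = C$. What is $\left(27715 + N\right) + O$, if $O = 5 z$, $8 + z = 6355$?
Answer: $\frac{118963}{2} \approx 59482.0$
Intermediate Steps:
$z = 6347$ ($z = -8 + 6355 = 6347$)
$b{\left(Q \right)} = \frac{-8 + Q}{2 Q}$ ($b{\left(Q \right)} = \frac{Q - 8}{Q + Q} = \frac{-8 + Q}{2 Q}$)
$N = \frac{63}{2}$ ($N = 28 - 7 \frac{-8 + 4}{2 \cdot 4} = 28 - 7 \cdot \frac{1}{2} \cdot \frac{1}{4} \left(-4\right) = 28 - - \frac{7}{2} = 28 + \frac{7}{2} = \frac{63}{2} \approx 31.5$)
$O = 31735$ ($O = 5 \cdot 6347 = 31735$)
$\left(27715 + N\right) + O = \left(27715 + \frac{63}{2}\right) + 31735 = \frac{55493}{2} + 31735 = \frac{118963}{2}$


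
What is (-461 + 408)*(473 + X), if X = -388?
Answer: -4505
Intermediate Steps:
(-461 + 408)*(473 + X) = (-461 + 408)*(473 - 388) = -53*85 = -4505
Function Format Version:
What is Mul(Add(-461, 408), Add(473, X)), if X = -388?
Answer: -4505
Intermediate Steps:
Mul(Add(-461, 408), Add(473, X)) = Mul(Add(-461, 408), Add(473, -388)) = Mul(-53, 85) = -4505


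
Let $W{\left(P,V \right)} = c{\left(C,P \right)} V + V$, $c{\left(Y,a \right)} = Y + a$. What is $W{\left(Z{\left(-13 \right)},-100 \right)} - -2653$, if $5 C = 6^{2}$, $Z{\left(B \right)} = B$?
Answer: $3133$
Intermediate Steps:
$C = \frac{36}{5}$ ($C = \frac{6^{2}}{5} = \frac{1}{5} \cdot 36 = \frac{36}{5} \approx 7.2$)
$W{\left(P,V \right)} = V + V \left(\frac{36}{5} + P\right)$ ($W{\left(P,V \right)} = \left(\frac{36}{5} + P\right) V + V = V \left(\frac{36}{5} + P\right) + V = V + V \left(\frac{36}{5} + P\right)$)
$W{\left(Z{\left(-13 \right)},-100 \right)} - -2653 = \frac{1}{5} \left(-100\right) \left(41 + 5 \left(-13\right)\right) - -2653 = \frac{1}{5} \left(-100\right) \left(41 - 65\right) + 2653 = \frac{1}{5} \left(-100\right) \left(-24\right) + 2653 = 480 + 2653 = 3133$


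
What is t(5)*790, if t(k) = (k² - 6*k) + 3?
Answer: -1580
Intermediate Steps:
t(k) = 3 + k² - 6*k
t(5)*790 = (3 + 5² - 6*5)*790 = (3 + 25 - 30)*790 = -2*790 = -1580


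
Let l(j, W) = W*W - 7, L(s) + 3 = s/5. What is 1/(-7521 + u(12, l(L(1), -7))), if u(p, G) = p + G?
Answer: -1/7467 ≈ -0.00013392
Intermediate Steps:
L(s) = -3 + s/5
l(j, W) = -7 + W² (l(j, W) = W² - 7 = -7 + W²)
u(p, G) = G + p
1/(-7521 + u(12, l(L(1), -7))) = 1/(-7521 + ((-7 + (-7)²) + 12)) = 1/(-7521 + ((-7 + 49) + 12)) = 1/(-7521 + (42 + 12)) = 1/(-7521 + 54) = 1/(-7467) = -1/7467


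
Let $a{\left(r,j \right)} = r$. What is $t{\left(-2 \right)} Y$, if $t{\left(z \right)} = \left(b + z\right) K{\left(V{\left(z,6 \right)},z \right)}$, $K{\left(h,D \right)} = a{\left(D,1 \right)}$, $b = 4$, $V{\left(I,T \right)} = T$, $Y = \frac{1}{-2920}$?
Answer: $\frac{1}{730} \approx 0.0013699$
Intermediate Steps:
$Y = - \frac{1}{2920} \approx -0.00034247$
$K{\left(h,D \right)} = D$
$t{\left(z \right)} = z \left(4 + z\right)$ ($t{\left(z \right)} = \left(4 + z\right) z = z \left(4 + z\right)$)
$t{\left(-2 \right)} Y = - 2 \left(4 - 2\right) \left(- \frac{1}{2920}\right) = \left(-2\right) 2 \left(- \frac{1}{2920}\right) = \left(-4\right) \left(- \frac{1}{2920}\right) = \frac{1}{730}$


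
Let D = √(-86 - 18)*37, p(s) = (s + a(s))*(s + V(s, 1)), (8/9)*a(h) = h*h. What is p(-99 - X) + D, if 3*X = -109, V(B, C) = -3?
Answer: -2574002/9 + 74*I*√26 ≈ -2.86e+5 + 377.33*I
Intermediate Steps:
a(h) = 9*h²/8 (a(h) = 9*(h*h)/8 = 9*h²/8)
X = -109/3 (X = (⅓)*(-109) = -109/3 ≈ -36.333)
p(s) = (-3 + s)*(s + 9*s²/8) (p(s) = (s + 9*s²/8)*(s - 3) = (s + 9*s²/8)*(-3 + s) = (-3 + s)*(s + 9*s²/8))
D = 74*I*√26 (D = √(-104)*37 = (2*I*√26)*37 = 74*I*√26 ≈ 377.33*I)
p(-99 - X) + D = (-99 - 1*(-109/3))*(-24 - 19*(-99 - 1*(-109/3)) + 9*(-99 - 1*(-109/3))²)/8 + 74*I*√26 = (-99 + 109/3)*(-24 - 19*(-99 + 109/3) + 9*(-99 + 109/3)²)/8 + 74*I*√26 = (⅛)*(-188/3)*(-24 - 19*(-188/3) + 9*(-188/3)²) + 74*I*√26 = (⅛)*(-188/3)*(-24 + 3572/3 + 9*(35344/9)) + 74*I*√26 = (⅛)*(-188/3)*(-24 + 3572/3 + 35344) + 74*I*√26 = (⅛)*(-188/3)*(109532/3) + 74*I*√26 = -2574002/9 + 74*I*√26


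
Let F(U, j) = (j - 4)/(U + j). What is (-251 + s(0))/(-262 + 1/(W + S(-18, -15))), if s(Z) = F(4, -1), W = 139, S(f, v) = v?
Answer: 93992/97461 ≈ 0.96441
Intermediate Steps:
F(U, j) = (-4 + j)/(U + j)
s(Z) = -5/3 (s(Z) = (-4 - 1)/(4 - 1) = -5/3)
(-251 + s(0))/(-262 + 1/(W + S(-18, -15))) = (-251 - 5/3)/(-262 + 1/(139 - 15)) = -758/(3*(-262 + 1/124)) = -758/(3*(-32487/124)) = -758/3*(-124/32487) = 93992/97461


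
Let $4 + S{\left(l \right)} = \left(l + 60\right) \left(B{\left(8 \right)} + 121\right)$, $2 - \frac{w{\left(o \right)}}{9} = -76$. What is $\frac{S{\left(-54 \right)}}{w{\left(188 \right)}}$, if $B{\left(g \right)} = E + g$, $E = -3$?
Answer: $\frac{376}{351} \approx 1.0712$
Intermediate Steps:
$w{\left(o \right)} = 702$ ($w{\left(o \right)} = 18 - -684 = 18 + 684 = 702$)
$B{\left(g \right)} = -3 + g$
$S{\left(l \right)} = 7556 + 126 l$ ($S{\left(l \right)} = -4 + \left(l + 60\right) \left(\left(-3 + 8\right) + 121\right) = -4 + \left(60 + l\right) \left(5 + 121\right) = -4 + \left(60 + l\right) 126 = -4 + \left(7560 + 126 l\right) = 7556 + 126 l$)
$\frac{S{\left(-54 \right)}}{w{\left(188 \right)}} = \frac{7556 + 126 \left(-54\right)}{702} = \left(7556 - 6804\right) \frac{1}{702} = 752 \cdot \frac{1}{702} = \frac{376}{351}$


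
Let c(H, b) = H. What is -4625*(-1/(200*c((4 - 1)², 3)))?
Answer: 185/72 ≈ 2.5694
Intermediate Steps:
-4625*(-1/(200*c((4 - 1)², 3))) = -4625*(-1/(200*(4 - 1)²)) = -4625/((3²*(-20))*10) = -4625/((9*(-20))*10) = -4625/((-180*10)) = -4625/(-1800) = -4625*(-1/1800) = 185/72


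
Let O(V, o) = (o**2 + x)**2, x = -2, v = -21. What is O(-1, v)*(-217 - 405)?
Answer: -119872462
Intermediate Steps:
O(V, o) = (-2 + o**2)**2 (O(V, o) = (o**2 - 2)**2 = (-2 + o**2)**2)
O(-1, v)*(-217 - 405) = (-2 + (-21)**2)**2*(-217 - 405) = (-2 + 441)**2*(-622) = 439**2*(-622) = 192721*(-622) = -119872462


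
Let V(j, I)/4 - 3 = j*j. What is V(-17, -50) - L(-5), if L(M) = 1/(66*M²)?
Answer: 1927199/1650 ≈ 1168.0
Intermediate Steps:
L(M) = 1/(66*M²)
V(j, I) = 12 + 4*j² (V(j, I) = 12 + 4*(j*j) = 12 + 4*j²)
V(-17, -50) - L(-5) = (12 + 4*(-17)²) - 1/(66*(-5)²) = (12 + 4*289) - 1/(66*25) = (12 + 1156) - 1*1/1650 = 1168 - 1/1650 = 1927199/1650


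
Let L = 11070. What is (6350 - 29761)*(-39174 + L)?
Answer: 657942744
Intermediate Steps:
(6350 - 29761)*(-39174 + L) = (6350 - 29761)*(-39174 + 11070) = -23411*(-28104) = 657942744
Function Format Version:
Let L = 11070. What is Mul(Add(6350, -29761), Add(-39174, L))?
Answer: 657942744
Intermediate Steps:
Mul(Add(6350, -29761), Add(-39174, L)) = Mul(Add(6350, -29761), Add(-39174, 11070)) = Mul(-23411, -28104) = 657942744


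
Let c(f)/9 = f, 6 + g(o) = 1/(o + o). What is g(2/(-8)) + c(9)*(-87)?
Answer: -7055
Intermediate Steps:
g(o) = -6 + 1/(2*o) (g(o) = -6 + 1/(o + o) = -6 + 1/(2*o))
c(f) = 9*f
g(2/(-8)) + c(9)*(-87) = (-6 + 1/(2*((2/(-8))))) + (9*9)*(-87) = (-6 + 1/(2*((2*(-⅛))))) + 81*(-87) = (-6 + 1/(2*(-¼))) - 7047 = (-6 + (½)*(-4)) - 7047 = (-6 - 2) - 7047 = -8 - 7047 = -7055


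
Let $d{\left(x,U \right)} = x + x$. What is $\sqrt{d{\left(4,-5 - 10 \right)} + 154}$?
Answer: $9 \sqrt{2} \approx 12.728$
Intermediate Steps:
$d{\left(x,U \right)} = 2 x$
$\sqrt{d{\left(4,-5 - 10 \right)} + 154} = \sqrt{2 \cdot 4 + 154} = \sqrt{8 + 154} = \sqrt{162} = 9 \sqrt{2}$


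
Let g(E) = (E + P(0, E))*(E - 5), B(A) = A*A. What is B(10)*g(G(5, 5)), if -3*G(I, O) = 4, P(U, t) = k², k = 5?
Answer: -134900/9 ≈ -14989.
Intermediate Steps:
P(U, t) = 25 (P(U, t) = 5² = 25)
G(I, O) = -4/3 (G(I, O) = -⅓*4 = -4/3)
B(A) = A²
g(E) = (-5 + E)*(25 + E) (g(E) = (E + 25)*(E - 5) = (25 + E)*(-5 + E) = (-5 + E)*(25 + E))
B(10)*g(G(5, 5)) = 10²*(-125 + (-4/3)² + 20*(-4/3)) = 100*(-125 + 16/9 - 80/3) = 100*(-1349/9) = -134900/9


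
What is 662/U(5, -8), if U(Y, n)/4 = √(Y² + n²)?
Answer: 331*√89/178 ≈ 17.543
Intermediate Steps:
U(Y, n) = 4*√(Y² + n²)
662/U(5, -8) = 662/((4*√(5² + (-8)²))) = 662/((4*√(25 + 64))) = 662/((4*√89)) = 662*(√89/356) = 331*√89/178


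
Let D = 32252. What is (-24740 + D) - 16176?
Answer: -8664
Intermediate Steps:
(-24740 + D) - 16176 = (-24740 + 32252) - 16176 = 7512 - 16176 = -8664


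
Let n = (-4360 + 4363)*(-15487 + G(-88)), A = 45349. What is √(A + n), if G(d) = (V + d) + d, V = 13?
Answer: I*√1601 ≈ 40.013*I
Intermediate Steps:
G(d) = 13 + 2*d (G(d) = (13 + d) + d = 13 + 2*d)
n = -46950 (n = (-4360 + 4363)*(-15487 + (13 + 2*(-88))) = 3*(-15487 + (13 - 176)) = 3*(-15487 - 163) = 3*(-15650) = -46950)
√(A + n) = √(45349 - 46950) = √(-1601) = I*√1601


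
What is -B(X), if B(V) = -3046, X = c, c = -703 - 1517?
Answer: 3046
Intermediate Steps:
c = -2220
X = -2220
-B(X) = -1*(-3046) = 3046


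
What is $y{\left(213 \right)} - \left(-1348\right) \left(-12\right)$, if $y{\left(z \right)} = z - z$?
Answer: $-16176$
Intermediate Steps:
$y{\left(z \right)} = 0$
$y{\left(213 \right)} - \left(-1348\right) \left(-12\right) = 0 - \left(-1348\right) \left(-12\right) = 0 - 16176 = -16176$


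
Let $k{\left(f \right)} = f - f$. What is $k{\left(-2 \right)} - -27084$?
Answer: $27084$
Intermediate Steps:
$k{\left(f \right)} = 0$
$k{\left(-2 \right)} - -27084 = 0 - -27084 = 0 + 27084 = 27084$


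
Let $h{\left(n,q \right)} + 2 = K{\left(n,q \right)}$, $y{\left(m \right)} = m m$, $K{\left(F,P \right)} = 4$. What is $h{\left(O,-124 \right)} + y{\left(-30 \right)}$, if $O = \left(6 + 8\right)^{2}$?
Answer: $902$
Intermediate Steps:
$y{\left(m \right)} = m^{2}$
$O = 196$ ($O = 14^{2} = 196$)
$h{\left(n,q \right)} = 2$ ($h{\left(n,q \right)} = -2 + 4 = 2$)
$h{\left(O,-124 \right)} + y{\left(-30 \right)} = 2 + \left(-30\right)^{2} = 2 + 900 = 902$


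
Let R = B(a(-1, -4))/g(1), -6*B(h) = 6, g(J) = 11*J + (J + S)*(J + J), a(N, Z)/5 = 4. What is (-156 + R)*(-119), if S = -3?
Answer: 18581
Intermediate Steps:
a(N, Z) = 20 (a(N, Z) = 5*4 = 20)
g(J) = 11*J + 2*J*(-3 + J) (g(J) = 11*J + (J - 3)*(J + J) = 11*J + (-3 + J)*(2*J) = 11*J + 2*J*(-3 + J))
B(h) = -1 (B(h) = -⅙*6 = -1)
R = -⅐ (R = -1/(1*(5 + 2*1)) = -1/(1*(5 + 2)) = -1/(1*7) = -1/7 = -1*⅐ = -⅐ ≈ -0.14286)
(-156 + R)*(-119) = (-156 - ⅐)*(-119) = -1093/7*(-119) = 18581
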